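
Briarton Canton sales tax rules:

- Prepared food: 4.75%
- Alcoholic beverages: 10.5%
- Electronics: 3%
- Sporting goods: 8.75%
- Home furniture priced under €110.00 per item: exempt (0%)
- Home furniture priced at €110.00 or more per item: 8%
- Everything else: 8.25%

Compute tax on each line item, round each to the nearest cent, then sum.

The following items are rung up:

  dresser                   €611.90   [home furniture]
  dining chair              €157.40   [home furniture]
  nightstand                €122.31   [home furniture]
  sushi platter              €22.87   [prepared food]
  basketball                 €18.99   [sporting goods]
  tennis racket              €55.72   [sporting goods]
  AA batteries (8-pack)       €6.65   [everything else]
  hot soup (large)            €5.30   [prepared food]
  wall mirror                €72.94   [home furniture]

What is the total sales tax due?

€79.75

Dresser €611.90: home furniture, €110.00 or more → 8% → €48.95
Dining chair €157.40: home furniture, €110.00 or more → 8% → €12.59
Nightstand €122.31: home furniture, €110.00 or more → 8% → €9.78
Sushi platter €22.87: prepared food → 4.75% → €1.09
Basketball €18.99: sporting goods → 8.75% → €1.66
Tennis racket €55.72: sporting goods → 8.75% → €4.88
AA batteries (8-pack) €6.65: everything else → 8.25% → €0.55
Hot soup (large) €5.30: prepared food → 4.75% → €0.25
Wall mirror €72.94: home furniture, under €110.00 → 0% → €0.00
Total tax = €48.95 + €12.59 + €9.78 + €1.09 + €1.66 + €4.88 + €0.55 + €0.25 = €79.75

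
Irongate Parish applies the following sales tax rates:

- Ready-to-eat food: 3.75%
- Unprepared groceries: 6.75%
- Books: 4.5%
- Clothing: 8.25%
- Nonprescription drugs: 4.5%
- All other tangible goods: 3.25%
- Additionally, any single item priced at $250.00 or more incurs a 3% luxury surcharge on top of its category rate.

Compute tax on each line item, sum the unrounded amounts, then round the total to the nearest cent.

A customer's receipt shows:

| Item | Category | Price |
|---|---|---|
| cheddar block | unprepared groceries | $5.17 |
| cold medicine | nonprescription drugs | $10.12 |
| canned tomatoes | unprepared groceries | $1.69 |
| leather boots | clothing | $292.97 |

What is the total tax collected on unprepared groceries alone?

$0.46

Cheddar block $5.17: unprepared groceries → 6.75% → $0.348975
Canned tomatoes $1.69: unprepared groceries → 6.75% → $0.114075
Tax on unprepared groceries: unrounded sum = $0.46305 → $0.46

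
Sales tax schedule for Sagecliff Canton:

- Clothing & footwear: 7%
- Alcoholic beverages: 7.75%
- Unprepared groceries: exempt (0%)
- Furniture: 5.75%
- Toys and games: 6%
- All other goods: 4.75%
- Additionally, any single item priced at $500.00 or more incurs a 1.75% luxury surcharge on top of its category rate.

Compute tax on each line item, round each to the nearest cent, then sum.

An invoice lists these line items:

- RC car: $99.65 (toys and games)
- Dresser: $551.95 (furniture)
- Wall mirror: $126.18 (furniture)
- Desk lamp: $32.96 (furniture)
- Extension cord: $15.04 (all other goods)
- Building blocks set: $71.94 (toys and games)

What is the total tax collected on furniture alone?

Dresser $551.95: furniture → 5.75% + 1.75% surcharge = 7.5% → $41.40
Wall mirror $126.18: furniture → 5.75% → $7.26
Desk lamp $32.96: furniture → 5.75% → $1.90
Tax on furniture = $41.40 + $7.26 + $1.90 = $50.56

$50.56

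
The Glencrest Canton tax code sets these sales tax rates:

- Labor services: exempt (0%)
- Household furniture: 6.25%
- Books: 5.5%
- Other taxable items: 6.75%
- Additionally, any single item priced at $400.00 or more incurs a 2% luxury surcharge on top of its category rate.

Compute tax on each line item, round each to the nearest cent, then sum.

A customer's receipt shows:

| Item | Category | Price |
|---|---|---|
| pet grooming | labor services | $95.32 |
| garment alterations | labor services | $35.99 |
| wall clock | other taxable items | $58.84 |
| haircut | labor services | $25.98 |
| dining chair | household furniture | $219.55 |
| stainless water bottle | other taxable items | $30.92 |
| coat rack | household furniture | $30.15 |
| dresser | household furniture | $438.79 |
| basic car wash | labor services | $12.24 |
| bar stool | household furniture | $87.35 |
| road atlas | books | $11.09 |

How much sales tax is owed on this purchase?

Pet grooming $95.32: labor services → 0% → $0.00
Garment alterations $35.99: labor services → 0% → $0.00
Wall clock $58.84: other taxable items → 6.75% → $3.97
Haircut $25.98: labor services → 0% → $0.00
Dining chair $219.55: household furniture → 6.25% → $13.72
Stainless water bottle $30.92: other taxable items → 6.75% → $2.09
Coat rack $30.15: household furniture → 6.25% → $1.88
Dresser $438.79: household furniture → 6.25% + 2% surcharge = 8.25% → $36.20
Basic car wash $12.24: labor services → 0% → $0.00
Bar stool $87.35: household furniture → 6.25% → $5.46
Road atlas $11.09: books → 5.5% → $0.61
Total tax = $3.97 + $13.72 + $2.09 + $1.88 + $36.20 + $5.46 + $0.61 = $63.93

$63.93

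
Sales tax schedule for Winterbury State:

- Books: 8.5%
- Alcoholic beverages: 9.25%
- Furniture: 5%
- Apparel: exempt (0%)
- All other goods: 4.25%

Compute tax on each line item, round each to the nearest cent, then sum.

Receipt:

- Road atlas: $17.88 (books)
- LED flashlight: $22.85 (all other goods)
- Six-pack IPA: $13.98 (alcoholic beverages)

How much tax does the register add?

Road atlas $17.88: books → 8.5% → $1.52
LED flashlight $22.85: all other goods → 4.25% → $0.97
Six-pack IPA $13.98: alcoholic beverages → 9.25% → $1.29
Total tax = $1.52 + $0.97 + $1.29 = $3.78

$3.78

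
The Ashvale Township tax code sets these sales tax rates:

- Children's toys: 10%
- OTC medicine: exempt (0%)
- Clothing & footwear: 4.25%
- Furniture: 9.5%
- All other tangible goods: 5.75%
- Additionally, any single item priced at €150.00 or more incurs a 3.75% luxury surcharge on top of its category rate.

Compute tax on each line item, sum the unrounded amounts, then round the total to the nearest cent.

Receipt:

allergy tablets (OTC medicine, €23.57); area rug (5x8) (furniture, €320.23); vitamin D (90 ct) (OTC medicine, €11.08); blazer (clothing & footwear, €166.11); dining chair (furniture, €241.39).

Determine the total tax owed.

€87.70

Allergy tablets €23.57: OTC medicine → 0% → €0.00
Area rug (5x8) €320.23: furniture → 9.5% + 3.75% surcharge = 13.25% → €42.430475
Vitamin D (90 ct) €11.08: OTC medicine → 0% → €0.00
Blazer €166.11: clothing & footwear → 4.25% + 3.75% surcharge = 8% → €13.2888
Dining chair €241.39: furniture → 9.5% + 3.75% surcharge = 13.25% → €31.984175
Unrounded tax sum = €87.70345 → €87.70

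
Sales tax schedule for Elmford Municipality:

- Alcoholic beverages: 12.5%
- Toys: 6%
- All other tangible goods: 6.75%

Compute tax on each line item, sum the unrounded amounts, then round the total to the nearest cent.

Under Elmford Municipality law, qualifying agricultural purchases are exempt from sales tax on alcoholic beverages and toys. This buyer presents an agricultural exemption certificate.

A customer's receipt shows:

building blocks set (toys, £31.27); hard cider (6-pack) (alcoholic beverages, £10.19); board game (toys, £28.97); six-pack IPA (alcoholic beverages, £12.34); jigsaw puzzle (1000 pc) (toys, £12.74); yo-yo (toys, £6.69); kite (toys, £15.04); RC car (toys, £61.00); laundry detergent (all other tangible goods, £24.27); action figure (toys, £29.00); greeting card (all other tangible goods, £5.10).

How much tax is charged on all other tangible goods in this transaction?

Laundry detergent £24.27: all other tangible goods → 6.75% → £1.638225
Greeting card £5.10: all other tangible goods → 6.75% → £0.34425
Tax on all other tangible goods: unrounded sum = £1.982475 → £1.98

£1.98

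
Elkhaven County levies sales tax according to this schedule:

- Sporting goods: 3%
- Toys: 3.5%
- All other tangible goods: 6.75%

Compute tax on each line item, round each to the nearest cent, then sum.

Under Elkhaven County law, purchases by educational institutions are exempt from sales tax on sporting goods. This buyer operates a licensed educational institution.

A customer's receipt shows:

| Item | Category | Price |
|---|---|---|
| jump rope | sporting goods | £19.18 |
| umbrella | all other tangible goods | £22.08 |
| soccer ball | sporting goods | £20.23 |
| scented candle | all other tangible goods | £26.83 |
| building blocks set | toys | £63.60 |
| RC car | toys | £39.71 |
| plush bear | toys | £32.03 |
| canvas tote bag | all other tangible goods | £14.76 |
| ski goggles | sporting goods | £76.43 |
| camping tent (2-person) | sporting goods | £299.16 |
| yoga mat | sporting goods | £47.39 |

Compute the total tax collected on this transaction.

Jump rope £19.18: sporting goods, buyer-exempt → 0% → £0.00
Umbrella £22.08: all other tangible goods → 6.75% → £1.49
Soccer ball £20.23: sporting goods, buyer-exempt → 0% → £0.00
Scented candle £26.83: all other tangible goods → 6.75% → £1.81
Building blocks set £63.60: toys → 3.5% → £2.23
RC car £39.71: toys → 3.5% → £1.39
Plush bear £32.03: toys → 3.5% → £1.12
Canvas tote bag £14.76: all other tangible goods → 6.75% → £1.00
Ski goggles £76.43: sporting goods, buyer-exempt → 0% → £0.00
Camping tent (2-person) £299.16: sporting goods, buyer-exempt → 0% → £0.00
Yoga mat £47.39: sporting goods, buyer-exempt → 0% → £0.00
Total tax = £1.49 + £1.81 + £2.23 + £1.39 + £1.12 + £1.00 = £9.04

£9.04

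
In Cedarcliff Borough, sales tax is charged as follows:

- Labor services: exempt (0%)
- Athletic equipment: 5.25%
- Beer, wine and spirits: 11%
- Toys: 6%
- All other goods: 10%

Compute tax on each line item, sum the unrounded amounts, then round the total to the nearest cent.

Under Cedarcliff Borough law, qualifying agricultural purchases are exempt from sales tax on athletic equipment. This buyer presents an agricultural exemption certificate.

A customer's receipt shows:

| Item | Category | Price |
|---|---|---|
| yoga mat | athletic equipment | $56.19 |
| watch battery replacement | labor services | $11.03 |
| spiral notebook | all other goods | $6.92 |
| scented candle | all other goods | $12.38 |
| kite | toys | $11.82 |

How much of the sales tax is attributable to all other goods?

Spiral notebook $6.92: all other goods → 10% → $0.692
Scented candle $12.38: all other goods → 10% → $1.238
Tax on all other goods: unrounded sum = $1.93 → $1.93

$1.93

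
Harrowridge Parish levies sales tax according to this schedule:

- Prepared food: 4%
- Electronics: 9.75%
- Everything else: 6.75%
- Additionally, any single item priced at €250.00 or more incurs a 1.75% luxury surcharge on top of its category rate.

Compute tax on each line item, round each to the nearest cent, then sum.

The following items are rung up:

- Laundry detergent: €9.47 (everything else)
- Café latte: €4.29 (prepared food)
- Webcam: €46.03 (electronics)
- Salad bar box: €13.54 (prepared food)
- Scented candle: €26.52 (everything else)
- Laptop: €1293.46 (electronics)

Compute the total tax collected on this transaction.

€156.38

Laundry detergent €9.47: everything else → 6.75% → €0.64
Café latte €4.29: prepared food → 4% → €0.17
Webcam €46.03: electronics → 9.75% → €4.49
Salad bar box €13.54: prepared food → 4% → €0.54
Scented candle €26.52: everything else → 6.75% → €1.79
Laptop €1293.46: electronics → 9.75% + 1.75% surcharge = 11.5% → €148.75
Total tax = €0.64 + €0.17 + €4.49 + €0.54 + €1.79 + €148.75 = €156.38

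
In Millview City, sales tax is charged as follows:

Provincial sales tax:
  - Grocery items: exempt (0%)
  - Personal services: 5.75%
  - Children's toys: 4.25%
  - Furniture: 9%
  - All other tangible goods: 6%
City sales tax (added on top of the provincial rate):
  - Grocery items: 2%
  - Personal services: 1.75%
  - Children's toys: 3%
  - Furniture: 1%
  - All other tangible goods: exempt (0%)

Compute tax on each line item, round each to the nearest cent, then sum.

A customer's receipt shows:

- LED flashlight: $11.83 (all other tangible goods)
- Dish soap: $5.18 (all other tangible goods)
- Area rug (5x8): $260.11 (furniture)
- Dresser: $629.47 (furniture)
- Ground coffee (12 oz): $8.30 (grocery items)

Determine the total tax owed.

LED flashlight $11.83: all other tangible goods → 6% + 0% city = 6% → $0.71
Dish soap $5.18: all other tangible goods → 6% + 0% city = 6% → $0.31
Area rug (5x8) $260.11: furniture → 9% + 1% city = 10% → $26.01
Dresser $629.47: furniture → 9% + 1% city = 10% → $62.95
Ground coffee (12 oz) $8.30: grocery items → 0% + 2% city = 2% → $0.17
Total tax = $0.71 + $0.31 + $26.01 + $62.95 + $0.17 = $90.15

$90.15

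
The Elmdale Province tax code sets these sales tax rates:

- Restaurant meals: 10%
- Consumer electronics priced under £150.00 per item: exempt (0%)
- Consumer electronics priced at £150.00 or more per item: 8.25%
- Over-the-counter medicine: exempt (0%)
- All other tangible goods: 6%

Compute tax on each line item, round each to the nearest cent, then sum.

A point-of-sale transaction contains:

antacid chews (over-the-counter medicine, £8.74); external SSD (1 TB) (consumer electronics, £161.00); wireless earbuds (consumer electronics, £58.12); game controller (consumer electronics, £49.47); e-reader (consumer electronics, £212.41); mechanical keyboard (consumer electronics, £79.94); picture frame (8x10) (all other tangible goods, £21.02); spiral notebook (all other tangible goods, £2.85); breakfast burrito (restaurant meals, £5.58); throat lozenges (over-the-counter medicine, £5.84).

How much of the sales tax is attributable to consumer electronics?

External SSD (1 TB) £161.00: consumer electronics, £150.00 or more → 8.25% → £13.28
Wireless earbuds £58.12: consumer electronics, under £150.00 → 0% → £0.00
Game controller £49.47: consumer electronics, under £150.00 → 0% → £0.00
E-reader £212.41: consumer electronics, £150.00 or more → 8.25% → £17.52
Mechanical keyboard £79.94: consumer electronics, under £150.00 → 0% → £0.00
Tax on consumer electronics = £13.28 + £0.00 + £0.00 + £17.52 + £0.00 = £30.80

£30.80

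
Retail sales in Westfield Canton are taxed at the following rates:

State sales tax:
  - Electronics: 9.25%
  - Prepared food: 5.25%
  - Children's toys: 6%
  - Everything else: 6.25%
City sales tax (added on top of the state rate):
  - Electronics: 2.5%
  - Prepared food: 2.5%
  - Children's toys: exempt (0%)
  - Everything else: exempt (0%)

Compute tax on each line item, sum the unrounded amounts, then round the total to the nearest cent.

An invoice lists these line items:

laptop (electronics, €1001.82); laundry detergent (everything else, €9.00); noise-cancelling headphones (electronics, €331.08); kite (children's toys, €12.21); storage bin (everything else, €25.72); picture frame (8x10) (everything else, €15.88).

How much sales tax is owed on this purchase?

Laptop €1001.82: electronics → 9.25% + 2.5% city = 11.75% → €117.71385
Laundry detergent €9.00: everything else → 6.25% + 0% city = 6.25% → €0.5625
Noise-cancelling headphones €331.08: electronics → 9.25% + 2.5% city = 11.75% → €38.9019
Kite €12.21: children's toys → 6% + 0% city = 6% → €0.7326
Storage bin €25.72: everything else → 6.25% + 0% city = 6.25% → €1.6075
Picture frame (8x10) €15.88: everything else → 6.25% + 0% city = 6.25% → €0.9925
Unrounded tax sum = €160.51085 → €160.51

€160.51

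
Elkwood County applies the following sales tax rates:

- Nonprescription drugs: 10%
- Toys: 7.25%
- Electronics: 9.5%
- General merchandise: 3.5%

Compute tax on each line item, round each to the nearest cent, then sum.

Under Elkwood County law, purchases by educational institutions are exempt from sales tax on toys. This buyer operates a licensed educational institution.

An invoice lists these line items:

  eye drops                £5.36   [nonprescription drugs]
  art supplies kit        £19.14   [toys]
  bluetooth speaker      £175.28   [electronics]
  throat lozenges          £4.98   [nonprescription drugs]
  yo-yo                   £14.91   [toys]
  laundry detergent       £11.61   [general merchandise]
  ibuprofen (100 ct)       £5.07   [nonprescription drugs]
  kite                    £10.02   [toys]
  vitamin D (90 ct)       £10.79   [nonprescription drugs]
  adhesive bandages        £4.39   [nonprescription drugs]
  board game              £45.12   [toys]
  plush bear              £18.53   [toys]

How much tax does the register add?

Eye drops £5.36: nonprescription drugs → 10% → £0.54
Art supplies kit £19.14: toys, buyer-exempt → 0% → £0.00
Bluetooth speaker £175.28: electronics → 9.5% → £16.65
Throat lozenges £4.98: nonprescription drugs → 10% → £0.50
Yo-yo £14.91: toys, buyer-exempt → 0% → £0.00
Laundry detergent £11.61: general merchandise → 3.5% → £0.41
Ibuprofen (100 ct) £5.07: nonprescription drugs → 10% → £0.51
Kite £10.02: toys, buyer-exempt → 0% → £0.00
Vitamin D (90 ct) £10.79: nonprescription drugs → 10% → £1.08
Adhesive bandages £4.39: nonprescription drugs → 10% → £0.44
Board game £45.12: toys, buyer-exempt → 0% → £0.00
Plush bear £18.53: toys, buyer-exempt → 0% → £0.00
Total tax = £0.54 + £16.65 + £0.50 + £0.41 + £0.51 + £1.08 + £0.44 = £20.13

£20.13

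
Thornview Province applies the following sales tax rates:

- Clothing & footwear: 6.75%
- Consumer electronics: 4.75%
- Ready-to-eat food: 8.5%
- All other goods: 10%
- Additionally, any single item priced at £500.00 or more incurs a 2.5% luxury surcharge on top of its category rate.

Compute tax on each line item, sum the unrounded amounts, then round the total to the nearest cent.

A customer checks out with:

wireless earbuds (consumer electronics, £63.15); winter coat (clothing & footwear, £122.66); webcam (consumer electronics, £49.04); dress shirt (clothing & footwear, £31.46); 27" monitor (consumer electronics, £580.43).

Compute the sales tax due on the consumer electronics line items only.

Wireless earbuds £63.15: consumer electronics → 4.75% → £2.999625
Webcam £49.04: consumer electronics → 4.75% → £2.3294
27" monitor £580.43: consumer electronics → 4.75% + 2.5% surcharge = 7.25% → £42.081175
Tax on consumer electronics: unrounded sum = £47.4102 → £47.41

£47.41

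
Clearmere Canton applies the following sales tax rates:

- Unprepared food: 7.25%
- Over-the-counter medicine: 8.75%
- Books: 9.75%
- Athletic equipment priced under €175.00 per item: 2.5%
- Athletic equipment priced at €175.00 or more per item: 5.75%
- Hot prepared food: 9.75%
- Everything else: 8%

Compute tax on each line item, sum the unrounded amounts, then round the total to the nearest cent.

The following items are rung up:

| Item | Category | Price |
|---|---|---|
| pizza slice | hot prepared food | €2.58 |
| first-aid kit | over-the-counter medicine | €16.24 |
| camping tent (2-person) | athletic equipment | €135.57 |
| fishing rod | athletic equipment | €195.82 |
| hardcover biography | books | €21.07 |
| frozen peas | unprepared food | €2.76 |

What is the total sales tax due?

Pizza slice €2.58: hot prepared food → 9.75% → €0.25155
First-aid kit €16.24: over-the-counter medicine → 8.75% → €1.421
Camping tent (2-person) €135.57: athletic equipment, under €175.00 → 2.5% → €3.38925
Fishing rod €195.82: athletic equipment, €175.00 or more → 5.75% → €11.25965
Hardcover biography €21.07: books → 9.75% → €2.054325
Frozen peas €2.76: unprepared food → 7.25% → €0.2001
Unrounded tax sum = €18.575875 → €18.58

€18.58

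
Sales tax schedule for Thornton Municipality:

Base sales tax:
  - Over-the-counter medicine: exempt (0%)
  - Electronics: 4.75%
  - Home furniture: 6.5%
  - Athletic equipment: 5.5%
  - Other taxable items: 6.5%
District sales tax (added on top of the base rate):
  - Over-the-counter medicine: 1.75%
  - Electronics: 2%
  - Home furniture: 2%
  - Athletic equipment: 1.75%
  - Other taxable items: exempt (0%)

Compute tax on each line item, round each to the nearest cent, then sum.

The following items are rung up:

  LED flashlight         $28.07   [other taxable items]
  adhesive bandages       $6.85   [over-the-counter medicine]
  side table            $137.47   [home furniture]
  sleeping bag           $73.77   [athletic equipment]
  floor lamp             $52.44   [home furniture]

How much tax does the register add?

$23.43

LED flashlight $28.07: other taxable items → 6.5% + 0% district = 6.5% → $1.82
Adhesive bandages $6.85: over-the-counter medicine → 0% + 1.75% district = 1.75% → $0.12
Side table $137.47: home furniture → 6.5% + 2% district = 8.5% → $11.68
Sleeping bag $73.77: athletic equipment → 5.5% + 1.75% district = 7.25% → $5.35
Floor lamp $52.44: home furniture → 6.5% + 2% district = 8.5% → $4.46
Total tax = $1.82 + $0.12 + $11.68 + $5.35 + $4.46 = $23.43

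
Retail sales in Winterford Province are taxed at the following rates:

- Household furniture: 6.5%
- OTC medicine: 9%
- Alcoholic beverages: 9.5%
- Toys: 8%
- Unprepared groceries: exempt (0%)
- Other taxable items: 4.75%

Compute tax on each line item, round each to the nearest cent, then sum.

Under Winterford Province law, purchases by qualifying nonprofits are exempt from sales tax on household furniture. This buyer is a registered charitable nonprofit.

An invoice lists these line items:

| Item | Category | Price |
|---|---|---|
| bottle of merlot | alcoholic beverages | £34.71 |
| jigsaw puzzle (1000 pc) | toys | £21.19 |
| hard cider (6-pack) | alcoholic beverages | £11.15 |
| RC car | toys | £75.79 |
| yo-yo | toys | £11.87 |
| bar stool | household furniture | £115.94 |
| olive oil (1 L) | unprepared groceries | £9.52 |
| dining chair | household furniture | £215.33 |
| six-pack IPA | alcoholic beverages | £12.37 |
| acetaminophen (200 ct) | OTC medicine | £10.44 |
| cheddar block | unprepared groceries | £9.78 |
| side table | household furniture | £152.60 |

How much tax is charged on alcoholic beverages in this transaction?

Bottle of merlot £34.71: alcoholic beverages → 9.5% → £3.30
Hard cider (6-pack) £11.15: alcoholic beverages → 9.5% → £1.06
Six-pack IPA £12.37: alcoholic beverages → 9.5% → £1.18
Tax on alcoholic beverages = £3.30 + £1.06 + £1.18 = £5.54

£5.54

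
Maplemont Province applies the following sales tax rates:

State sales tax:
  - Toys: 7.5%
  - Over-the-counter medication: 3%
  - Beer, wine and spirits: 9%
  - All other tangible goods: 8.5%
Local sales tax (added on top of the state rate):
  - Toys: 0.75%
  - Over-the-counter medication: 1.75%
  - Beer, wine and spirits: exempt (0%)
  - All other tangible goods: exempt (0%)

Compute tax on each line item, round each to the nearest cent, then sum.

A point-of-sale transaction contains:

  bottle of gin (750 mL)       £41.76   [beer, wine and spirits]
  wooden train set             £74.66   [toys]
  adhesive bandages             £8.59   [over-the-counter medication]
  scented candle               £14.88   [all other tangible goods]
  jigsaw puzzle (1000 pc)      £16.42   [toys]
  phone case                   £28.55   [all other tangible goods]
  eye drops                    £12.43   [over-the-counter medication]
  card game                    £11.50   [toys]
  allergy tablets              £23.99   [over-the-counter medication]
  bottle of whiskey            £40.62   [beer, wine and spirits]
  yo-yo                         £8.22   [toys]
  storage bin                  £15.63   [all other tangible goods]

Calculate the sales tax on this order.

£23.72

Bottle of gin (750 mL) £41.76: beer, wine and spirits → 9% + 0% local = 9% → £3.76
Wooden train set £74.66: toys → 7.5% + 0.75% local = 8.25% → £6.16
Adhesive bandages £8.59: over-the-counter medication → 3% + 1.75% local = 4.75% → £0.41
Scented candle £14.88: all other tangible goods → 8.5% + 0% local = 8.5% → £1.26
Jigsaw puzzle (1000 pc) £16.42: toys → 7.5% + 0.75% local = 8.25% → £1.35
Phone case £28.55: all other tangible goods → 8.5% + 0% local = 8.5% → £2.43
Eye drops £12.43: over-the-counter medication → 3% + 1.75% local = 4.75% → £0.59
Card game £11.50: toys → 7.5% + 0.75% local = 8.25% → £0.95
Allergy tablets £23.99: over-the-counter medication → 3% + 1.75% local = 4.75% → £1.14
Bottle of whiskey £40.62: beer, wine and spirits → 9% + 0% local = 9% → £3.66
Yo-yo £8.22: toys → 7.5% + 0.75% local = 8.25% → £0.68
Storage bin £15.63: all other tangible goods → 8.5% + 0% local = 8.5% → £1.33
Total tax = £3.76 + £6.16 + £0.41 + £1.26 + £1.35 + £2.43 + £0.59 + £0.95 + £1.14 + £3.66 + £0.68 + £1.33 = £23.72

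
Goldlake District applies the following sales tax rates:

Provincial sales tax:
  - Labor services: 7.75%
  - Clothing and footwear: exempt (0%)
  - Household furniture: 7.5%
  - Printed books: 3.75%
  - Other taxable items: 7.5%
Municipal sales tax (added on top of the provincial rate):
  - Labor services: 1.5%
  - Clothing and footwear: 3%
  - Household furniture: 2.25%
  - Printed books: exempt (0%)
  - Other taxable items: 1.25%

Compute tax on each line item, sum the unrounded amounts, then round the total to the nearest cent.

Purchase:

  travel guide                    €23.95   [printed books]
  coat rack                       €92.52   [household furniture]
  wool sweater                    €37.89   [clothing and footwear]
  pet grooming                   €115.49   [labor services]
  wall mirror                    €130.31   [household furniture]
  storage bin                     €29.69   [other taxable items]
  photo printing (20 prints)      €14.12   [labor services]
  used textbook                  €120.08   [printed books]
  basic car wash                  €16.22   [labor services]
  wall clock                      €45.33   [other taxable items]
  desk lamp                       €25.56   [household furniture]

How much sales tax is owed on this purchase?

€50.81

Travel guide €23.95: printed books → 3.75% + 0% municipal = 3.75% → €0.898125
Coat rack €92.52: household furniture → 7.5% + 2.25% municipal = 9.75% → €9.0207
Wool sweater €37.89: clothing and footwear → 0% + 3% municipal = 3% → €1.1367
Pet grooming €115.49: labor services → 7.75% + 1.5% municipal = 9.25% → €10.682825
Wall mirror €130.31: household furniture → 7.5% + 2.25% municipal = 9.75% → €12.705225
Storage bin €29.69: other taxable items → 7.5% + 1.25% municipal = 8.75% → €2.597875
Photo printing (20 prints) €14.12: labor services → 7.75% + 1.5% municipal = 9.25% → €1.3061
Used textbook €120.08: printed books → 3.75% + 0% municipal = 3.75% → €4.503
Basic car wash €16.22: labor services → 7.75% + 1.5% municipal = 9.25% → €1.50035
Wall clock €45.33: other taxable items → 7.5% + 1.25% municipal = 8.75% → €3.966375
Desk lamp €25.56: household furniture → 7.5% + 2.25% municipal = 9.75% → €2.4921
Unrounded tax sum = €50.809375 → €50.81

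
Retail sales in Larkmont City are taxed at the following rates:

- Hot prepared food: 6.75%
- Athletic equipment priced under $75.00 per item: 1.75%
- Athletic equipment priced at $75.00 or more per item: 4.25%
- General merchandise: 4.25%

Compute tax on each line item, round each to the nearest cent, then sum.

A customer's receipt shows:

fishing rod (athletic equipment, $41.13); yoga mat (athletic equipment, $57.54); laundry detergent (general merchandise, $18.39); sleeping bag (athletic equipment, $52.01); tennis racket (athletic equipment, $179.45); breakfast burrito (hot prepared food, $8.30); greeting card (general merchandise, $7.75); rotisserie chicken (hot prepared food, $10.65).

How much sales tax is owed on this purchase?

$12.66

Fishing rod $41.13: athletic equipment, under $75.00 → 1.75% → $0.72
Yoga mat $57.54: athletic equipment, under $75.00 → 1.75% → $1.01
Laundry detergent $18.39: general merchandise → 4.25% → $0.78
Sleeping bag $52.01: athletic equipment, under $75.00 → 1.75% → $0.91
Tennis racket $179.45: athletic equipment, $75.00 or more → 4.25% → $7.63
Breakfast burrito $8.30: hot prepared food → 6.75% → $0.56
Greeting card $7.75: general merchandise → 4.25% → $0.33
Rotisserie chicken $10.65: hot prepared food → 6.75% → $0.72
Total tax = $0.72 + $1.01 + $0.78 + $0.91 + $7.63 + $0.56 + $0.33 + $0.72 = $12.66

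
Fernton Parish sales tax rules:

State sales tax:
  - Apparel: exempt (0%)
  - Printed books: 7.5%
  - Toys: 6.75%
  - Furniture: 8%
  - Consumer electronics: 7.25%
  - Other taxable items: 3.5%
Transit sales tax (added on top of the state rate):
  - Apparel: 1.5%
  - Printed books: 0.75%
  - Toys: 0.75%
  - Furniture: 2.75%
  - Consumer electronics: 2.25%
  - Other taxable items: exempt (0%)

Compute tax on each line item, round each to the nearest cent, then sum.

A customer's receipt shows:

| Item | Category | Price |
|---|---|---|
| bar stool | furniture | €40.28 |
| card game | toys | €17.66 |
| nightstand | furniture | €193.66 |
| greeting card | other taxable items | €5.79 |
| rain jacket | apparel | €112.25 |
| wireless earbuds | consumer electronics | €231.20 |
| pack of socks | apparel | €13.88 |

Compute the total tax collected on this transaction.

Bar stool €40.28: furniture → 8% + 2.75% transit = 10.75% → €4.33
Card game €17.66: toys → 6.75% + 0.75% transit = 7.5% → €1.32
Nightstand €193.66: furniture → 8% + 2.75% transit = 10.75% → €20.82
Greeting card €5.79: other taxable items → 3.5% + 0% transit = 3.5% → €0.20
Rain jacket €112.25: apparel → 0% + 1.5% transit = 1.5% → €1.68
Wireless earbuds €231.20: consumer electronics → 7.25% + 2.25% transit = 9.5% → €21.96
Pack of socks €13.88: apparel → 0% + 1.5% transit = 1.5% → €0.21
Total tax = €4.33 + €1.32 + €20.82 + €0.20 + €1.68 + €21.96 + €0.21 = €50.52

€50.52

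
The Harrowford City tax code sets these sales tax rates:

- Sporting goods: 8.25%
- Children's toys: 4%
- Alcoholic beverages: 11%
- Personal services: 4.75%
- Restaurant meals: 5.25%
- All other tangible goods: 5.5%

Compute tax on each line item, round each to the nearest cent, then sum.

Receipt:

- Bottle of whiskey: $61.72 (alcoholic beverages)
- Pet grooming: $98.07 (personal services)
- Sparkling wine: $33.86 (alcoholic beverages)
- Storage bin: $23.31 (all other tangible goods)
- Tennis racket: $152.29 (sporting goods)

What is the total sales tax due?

Bottle of whiskey $61.72: alcoholic beverages → 11% → $6.79
Pet grooming $98.07: personal services → 4.75% → $4.66
Sparkling wine $33.86: alcoholic beverages → 11% → $3.72
Storage bin $23.31: all other tangible goods → 5.5% → $1.28
Tennis racket $152.29: sporting goods → 8.25% → $12.56
Total tax = $6.79 + $4.66 + $3.72 + $1.28 + $12.56 = $29.01

$29.01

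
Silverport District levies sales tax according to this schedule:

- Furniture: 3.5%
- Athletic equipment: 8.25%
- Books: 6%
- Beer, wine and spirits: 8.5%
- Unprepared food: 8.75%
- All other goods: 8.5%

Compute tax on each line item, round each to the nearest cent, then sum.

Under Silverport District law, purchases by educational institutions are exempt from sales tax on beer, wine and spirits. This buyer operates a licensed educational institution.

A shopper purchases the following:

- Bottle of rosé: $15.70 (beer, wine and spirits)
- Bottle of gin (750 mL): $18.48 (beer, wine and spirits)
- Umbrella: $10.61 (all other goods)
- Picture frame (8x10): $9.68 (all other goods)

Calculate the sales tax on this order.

$1.72

Bottle of rosé $15.70: beer, wine and spirits, buyer-exempt → 0% → $0.00
Bottle of gin (750 mL) $18.48: beer, wine and spirits, buyer-exempt → 0% → $0.00
Umbrella $10.61: all other goods → 8.5% → $0.90
Picture frame (8x10) $9.68: all other goods → 8.5% → $0.82
Total tax = $0.90 + $0.82 = $1.72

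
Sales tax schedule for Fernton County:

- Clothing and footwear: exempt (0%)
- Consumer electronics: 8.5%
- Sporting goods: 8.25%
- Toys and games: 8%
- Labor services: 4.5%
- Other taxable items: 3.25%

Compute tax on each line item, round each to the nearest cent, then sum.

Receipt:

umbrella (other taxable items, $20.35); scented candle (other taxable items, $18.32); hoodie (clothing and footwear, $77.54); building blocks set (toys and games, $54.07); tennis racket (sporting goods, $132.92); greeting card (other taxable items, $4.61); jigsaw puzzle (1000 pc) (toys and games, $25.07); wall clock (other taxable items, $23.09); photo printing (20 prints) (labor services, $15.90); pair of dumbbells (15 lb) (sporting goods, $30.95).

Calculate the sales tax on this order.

Umbrella $20.35: other taxable items → 3.25% → $0.66
Scented candle $18.32: other taxable items → 3.25% → $0.60
Hoodie $77.54: clothing and footwear → 0% → $0.00
Building blocks set $54.07: toys and games → 8% → $4.33
Tennis racket $132.92: sporting goods → 8.25% → $10.97
Greeting card $4.61: other taxable items → 3.25% → $0.15
Jigsaw puzzle (1000 pc) $25.07: toys and games → 8% → $2.01
Wall clock $23.09: other taxable items → 3.25% → $0.75
Photo printing (20 prints) $15.90: labor services → 4.5% → $0.72
Pair of dumbbells (15 lb) $30.95: sporting goods → 8.25% → $2.55
Total tax = $0.66 + $0.60 + $4.33 + $10.97 + $0.15 + $2.01 + $0.75 + $0.72 + $2.55 = $22.74

$22.74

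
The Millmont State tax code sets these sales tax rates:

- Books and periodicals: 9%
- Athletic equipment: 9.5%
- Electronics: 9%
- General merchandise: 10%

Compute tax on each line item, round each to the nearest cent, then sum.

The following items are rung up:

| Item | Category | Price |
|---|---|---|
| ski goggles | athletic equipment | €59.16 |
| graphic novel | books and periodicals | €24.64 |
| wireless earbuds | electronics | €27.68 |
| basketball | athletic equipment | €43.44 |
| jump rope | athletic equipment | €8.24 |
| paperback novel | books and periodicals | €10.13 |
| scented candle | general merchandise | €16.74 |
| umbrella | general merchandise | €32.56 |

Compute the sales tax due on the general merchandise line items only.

€4.93

Scented candle €16.74: general merchandise → 10% → €1.67
Umbrella €32.56: general merchandise → 10% → €3.26
Tax on general merchandise = €1.67 + €3.26 = €4.93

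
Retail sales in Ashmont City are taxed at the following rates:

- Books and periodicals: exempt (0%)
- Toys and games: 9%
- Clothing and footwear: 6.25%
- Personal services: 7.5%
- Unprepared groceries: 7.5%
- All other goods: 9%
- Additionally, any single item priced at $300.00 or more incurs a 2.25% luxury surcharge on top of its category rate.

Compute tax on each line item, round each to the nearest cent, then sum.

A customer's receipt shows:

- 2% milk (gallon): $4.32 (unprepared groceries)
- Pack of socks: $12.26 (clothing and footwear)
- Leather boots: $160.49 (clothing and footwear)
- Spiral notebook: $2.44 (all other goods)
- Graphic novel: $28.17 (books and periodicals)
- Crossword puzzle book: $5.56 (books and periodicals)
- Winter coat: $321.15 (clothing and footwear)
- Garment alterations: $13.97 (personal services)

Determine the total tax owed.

2% milk (gallon) $4.32: unprepared groceries → 7.5% → $0.32
Pack of socks $12.26: clothing and footwear → 6.25% → $0.77
Leather boots $160.49: clothing and footwear → 6.25% → $10.03
Spiral notebook $2.44: all other goods → 9% → $0.22
Graphic novel $28.17: books and periodicals → 0% → $0.00
Crossword puzzle book $5.56: books and periodicals → 0% → $0.00
Winter coat $321.15: clothing and footwear → 6.25% + 2.25% surcharge = 8.5% → $27.30
Garment alterations $13.97: personal services → 7.5% → $1.05
Total tax = $0.32 + $0.77 + $10.03 + $0.22 + $27.30 + $1.05 = $39.69

$39.69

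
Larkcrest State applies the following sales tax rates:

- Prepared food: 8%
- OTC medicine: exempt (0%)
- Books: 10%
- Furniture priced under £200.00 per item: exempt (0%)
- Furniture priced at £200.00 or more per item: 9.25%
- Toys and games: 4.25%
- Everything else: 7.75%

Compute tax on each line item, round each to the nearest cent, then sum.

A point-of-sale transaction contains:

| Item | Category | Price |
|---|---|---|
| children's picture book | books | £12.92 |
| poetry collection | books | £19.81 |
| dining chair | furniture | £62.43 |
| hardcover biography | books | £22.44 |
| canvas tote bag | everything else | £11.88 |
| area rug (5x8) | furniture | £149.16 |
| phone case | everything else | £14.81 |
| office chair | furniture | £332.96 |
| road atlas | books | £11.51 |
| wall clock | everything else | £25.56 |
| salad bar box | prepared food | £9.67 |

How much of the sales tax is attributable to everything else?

£4.05

Canvas tote bag £11.88: everything else → 7.75% → £0.92
Phone case £14.81: everything else → 7.75% → £1.15
Wall clock £25.56: everything else → 7.75% → £1.98
Tax on everything else = £0.92 + £1.15 + £1.98 = £4.05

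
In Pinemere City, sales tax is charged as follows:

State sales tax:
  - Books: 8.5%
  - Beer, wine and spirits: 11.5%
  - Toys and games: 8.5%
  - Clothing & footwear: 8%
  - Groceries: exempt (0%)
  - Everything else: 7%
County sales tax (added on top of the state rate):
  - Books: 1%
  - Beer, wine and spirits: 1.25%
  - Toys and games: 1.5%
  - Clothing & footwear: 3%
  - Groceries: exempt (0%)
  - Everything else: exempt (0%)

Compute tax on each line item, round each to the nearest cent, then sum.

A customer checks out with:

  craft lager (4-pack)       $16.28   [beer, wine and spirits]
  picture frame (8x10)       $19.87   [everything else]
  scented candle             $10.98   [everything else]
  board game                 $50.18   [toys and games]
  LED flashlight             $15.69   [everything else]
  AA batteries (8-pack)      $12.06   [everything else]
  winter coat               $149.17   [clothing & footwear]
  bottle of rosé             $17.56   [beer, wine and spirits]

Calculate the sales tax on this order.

Craft lager (4-pack) $16.28: beer, wine and spirits → 11.5% + 1.25% county = 12.75% → $2.08
Picture frame (8x10) $19.87: everything else → 7% + 0% county = 7% → $1.39
Scented candle $10.98: everything else → 7% + 0% county = 7% → $0.77
Board game $50.18: toys and games → 8.5% + 1.5% county = 10% → $5.02
LED flashlight $15.69: everything else → 7% + 0% county = 7% → $1.10
AA batteries (8-pack) $12.06: everything else → 7% + 0% county = 7% → $0.84
Winter coat $149.17: clothing & footwear → 8% + 3% county = 11% → $16.41
Bottle of rosé $17.56: beer, wine and spirits → 11.5% + 1.25% county = 12.75% → $2.24
Total tax = $2.08 + $1.39 + $0.77 + $5.02 + $1.10 + $0.84 + $16.41 + $2.24 = $29.85

$29.85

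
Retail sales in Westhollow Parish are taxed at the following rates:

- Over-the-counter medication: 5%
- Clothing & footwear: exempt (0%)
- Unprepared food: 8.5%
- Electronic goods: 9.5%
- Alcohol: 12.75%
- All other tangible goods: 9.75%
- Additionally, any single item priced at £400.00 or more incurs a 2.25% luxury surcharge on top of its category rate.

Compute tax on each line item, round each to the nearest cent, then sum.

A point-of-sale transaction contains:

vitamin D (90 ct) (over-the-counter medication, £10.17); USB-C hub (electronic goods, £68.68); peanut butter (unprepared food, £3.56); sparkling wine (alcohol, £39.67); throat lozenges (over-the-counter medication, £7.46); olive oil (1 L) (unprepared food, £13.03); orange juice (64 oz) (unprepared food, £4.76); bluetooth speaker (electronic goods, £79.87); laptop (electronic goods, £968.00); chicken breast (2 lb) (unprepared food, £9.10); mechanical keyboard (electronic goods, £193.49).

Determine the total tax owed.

£154.75

Vitamin D (90 ct) £10.17: over-the-counter medication → 5% → £0.51
USB-C hub £68.68: electronic goods → 9.5% → £6.52
Peanut butter £3.56: unprepared food → 8.5% → £0.30
Sparkling wine £39.67: alcohol → 12.75% → £5.06
Throat lozenges £7.46: over-the-counter medication → 5% → £0.37
Olive oil (1 L) £13.03: unprepared food → 8.5% → £1.11
Orange juice (64 oz) £4.76: unprepared food → 8.5% → £0.40
Bluetooth speaker £79.87: electronic goods → 9.5% → £7.59
Laptop £968.00: electronic goods → 9.5% + 2.25% surcharge = 11.75% → £113.74
Chicken breast (2 lb) £9.10: unprepared food → 8.5% → £0.77
Mechanical keyboard £193.49: electronic goods → 9.5% → £18.38
Total tax = £0.51 + £6.52 + £0.30 + £5.06 + £0.37 + £1.11 + £0.40 + £7.59 + £113.74 + £0.77 + £18.38 = £154.75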